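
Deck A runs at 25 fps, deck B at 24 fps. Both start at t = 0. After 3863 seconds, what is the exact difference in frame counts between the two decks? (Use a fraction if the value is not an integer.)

A emits 25 × 3863 = 96575 frames; B emits 24 × 3863 = 92712.
Difference = 3863 frames; B is behind A.

3863 frames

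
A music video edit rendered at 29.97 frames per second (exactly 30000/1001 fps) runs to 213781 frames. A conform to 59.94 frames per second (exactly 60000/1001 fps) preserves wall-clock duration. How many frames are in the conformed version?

427562 frames

Frames at target rate = 213781 × (60000/1001) / (30000/1001) = 427562.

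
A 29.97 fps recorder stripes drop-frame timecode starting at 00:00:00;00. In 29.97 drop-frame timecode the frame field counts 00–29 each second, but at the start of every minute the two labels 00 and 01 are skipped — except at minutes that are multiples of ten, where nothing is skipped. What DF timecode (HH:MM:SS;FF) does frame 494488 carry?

Each 10-minute DF block holds 10 × 60 × 30 − 9 × 2 = 17982 frames. 494488 ÷ 17982 → 27 full blocks, remainder 8974.
Within the partial block the first minute is 1800 frames and each further minute 1798, so 4 further minute boundaries passed. Total skipped labels = 18 × 27 + 2 × 4 = 494.
Non-drop label index = 494488 + 494 = 494982; at 30 labels/s that is 04:34:59:12, i.e. DF 04:34:59;12.

04:34:59;12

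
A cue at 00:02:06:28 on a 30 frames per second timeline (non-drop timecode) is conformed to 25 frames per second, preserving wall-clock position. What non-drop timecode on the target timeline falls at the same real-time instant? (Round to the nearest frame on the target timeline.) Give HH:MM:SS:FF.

Source frame index: (0×3600 + 2×60 + 6) × 30 + 28 = 3808.
Real time: 3808 / (30) = 1904/15 s.
Target frame: (1904/15) × (25) = 9520/3 ≈ 3173.333 → 3173.
At 25 labels/s: frame 3173 → 00:02:06:23.

00:02:06:23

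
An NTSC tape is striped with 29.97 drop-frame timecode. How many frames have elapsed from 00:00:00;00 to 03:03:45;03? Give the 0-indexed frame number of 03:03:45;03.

330423

As if non-drop at 30 labels/s: (3 × 3600 + 3 × 60 + 45) × 30 + 3 = 330753.
Minute boundaries passed: 183; those not divisible by 10: 183 − 18 = 165; dropped labels = 2 × 165 = 330.
Actual frame index = 330753 − 330 = 330423.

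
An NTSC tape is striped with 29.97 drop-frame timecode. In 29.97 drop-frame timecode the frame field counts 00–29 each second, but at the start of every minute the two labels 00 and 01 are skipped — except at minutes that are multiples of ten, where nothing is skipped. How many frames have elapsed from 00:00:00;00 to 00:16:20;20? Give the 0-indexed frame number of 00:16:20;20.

Complete 10-minute blocks: 1, each 17982 frames → 17982.
Remaining 6 whole minutes in the current block: 1800 + 5 × 1798 = 10790 frames.
Within the current minute: 20 × 30 + 20 − 2 = 618 (labels ;00/;01 skipped at this minute). Total = 17982 + 10790 + 618 = 29390.

29390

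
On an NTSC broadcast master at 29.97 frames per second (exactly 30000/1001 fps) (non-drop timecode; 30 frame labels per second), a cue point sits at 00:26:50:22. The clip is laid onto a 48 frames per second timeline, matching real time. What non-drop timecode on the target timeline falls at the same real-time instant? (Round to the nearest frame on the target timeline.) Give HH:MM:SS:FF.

Source frame index: (0×3600 + 26×60 + 50) × 30 + 22 = 48322.
Real time: 48322 / (30000/1001) = 24185161/15000 s.
Target frame: (24185161/15000) × (48) = 48370322/625 ≈ 77392.515 → 77393.
At 48 labels/s: frame 77393 → 00:26:52:17.

00:26:52:17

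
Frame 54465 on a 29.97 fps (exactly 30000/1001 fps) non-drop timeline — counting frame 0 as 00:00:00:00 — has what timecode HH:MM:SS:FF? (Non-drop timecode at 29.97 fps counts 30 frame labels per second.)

54465 ÷ 30 = 1815 full seconds, remainder 15 frames.
1815 s = 0 h 30 min 15 s.
Timecode: 00:30:15:15.

00:30:15:15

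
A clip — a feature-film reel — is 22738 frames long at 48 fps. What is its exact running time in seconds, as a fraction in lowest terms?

11369/24 seconds

Running time = 22738 ÷ (48) = 22738 × 1/48 = 11369/24 s.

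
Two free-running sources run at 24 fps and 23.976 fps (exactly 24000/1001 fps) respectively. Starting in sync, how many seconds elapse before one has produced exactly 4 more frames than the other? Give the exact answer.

1001/6 seconds

The gap grows by |24000/1001 − 24| = 24/1001 frames per second.
Time for a 4-frame gap: 4 ÷ (24/1001) = 1001/6 s.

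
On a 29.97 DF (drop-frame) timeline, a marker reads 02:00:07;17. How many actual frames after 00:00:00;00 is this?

216011

Complete 10-minute blocks: 12, each 17982 frames → 215784.
Remaining 0 whole minutes in the current block: 0 frames.
Within the current minute: 7 × 30 + 17 = 227. Total = 215784 + 0 + 227 = 216011.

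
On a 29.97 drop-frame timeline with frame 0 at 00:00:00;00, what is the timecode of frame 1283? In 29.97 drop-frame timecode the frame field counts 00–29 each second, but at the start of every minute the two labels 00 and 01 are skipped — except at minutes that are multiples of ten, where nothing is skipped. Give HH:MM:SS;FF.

Each 10-minute DF block holds 10 × 60 × 30 − 9 × 2 = 17982 frames. 1283 ÷ 17982 → 0 full blocks, remainder 1283.
Within the partial block the first minute is 1800 frames and each further minute 1798, so 0 further minute boundaries passed. Total skipped labels = 18 × 0 + 2 × 0 = 0.
Non-drop label index = 1283 + 0 = 1283; at 30 labels/s that is 00:00:42:23, i.e. DF 00:00:42;23.

00:00:42;23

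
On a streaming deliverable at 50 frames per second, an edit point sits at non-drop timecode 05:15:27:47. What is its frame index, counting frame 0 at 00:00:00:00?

Total seconds to the label: (5 × 3600 + 15 × 60 + 27) = 18927.
Frame index = 18927 × 50 + 47 = 946397.

946397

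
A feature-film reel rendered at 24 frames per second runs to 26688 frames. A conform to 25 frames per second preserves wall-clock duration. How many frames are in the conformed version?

Target frames = source frames × (target rate / source rate) = 26688 × (25)/(24) = 26688 × 25/24 = 27800.

27800 frames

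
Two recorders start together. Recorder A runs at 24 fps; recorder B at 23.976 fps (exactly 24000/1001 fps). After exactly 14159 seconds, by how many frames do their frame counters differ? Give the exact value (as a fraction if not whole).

339816/1001 frames

A emits 24 × 14159 = 339816 frames; B emits 24000/1001 × 14159 = 339816000/1001.
Difference = 339816/1001 frames (≈ 339.4765); B is behind A.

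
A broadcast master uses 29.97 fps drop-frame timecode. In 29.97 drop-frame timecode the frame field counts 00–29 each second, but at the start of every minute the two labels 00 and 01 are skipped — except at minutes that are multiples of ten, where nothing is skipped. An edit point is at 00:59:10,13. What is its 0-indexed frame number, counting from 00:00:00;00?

106405

Complete 10-minute blocks: 5, each 17982 frames → 89910.
Remaining 9 whole minutes in the current block: 1800 + 8 × 1798 = 16184 frames.
Within the current minute: 10 × 30 + 13 − 2 = 311 (labels ;00/;01 skipped at this minute). Total = 89910 + 16184 + 311 = 106405.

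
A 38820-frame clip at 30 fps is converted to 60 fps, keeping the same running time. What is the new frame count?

77640 frames

Target frames = source frames × (target rate / source rate) = 38820 × (60)/(30) = 38820 × 2 = 77640.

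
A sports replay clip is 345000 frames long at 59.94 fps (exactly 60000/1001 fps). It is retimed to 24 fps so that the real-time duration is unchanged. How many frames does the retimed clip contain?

Target frames = source frames × (target rate / source rate) = 345000 × (24)/(60000/1001) = 345000 × 1001/2500 = 138138.

138138 frames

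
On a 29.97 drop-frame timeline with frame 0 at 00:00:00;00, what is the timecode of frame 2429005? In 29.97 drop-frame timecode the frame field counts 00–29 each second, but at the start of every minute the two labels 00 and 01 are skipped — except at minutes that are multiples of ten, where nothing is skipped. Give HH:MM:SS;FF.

Ten DF minutes hold 17982 frames, so frame 2429005 lies in block 135 (frames 2427570–2445551) with 1435 frames into that block.
The block's first minute is 1800 frames and the rest 1798 each; 1435 frames reaches minute 0, so 135 × 18 + 0 × 2 = 2430 labels have been skipped so far.
Adding those back, label number 2429005 + 2430 = 2431435 at 30 labels/s is 81047 s + 25 f = 22 h 30 min 47 s frame 25, i.e. 22:30:47;25.

22:30:47;25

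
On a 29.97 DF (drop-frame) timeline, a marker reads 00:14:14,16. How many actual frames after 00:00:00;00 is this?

25610

Complete 10-minute blocks: 1, each 17982 frames → 17982.
Remaining 4 whole minutes in the current block: 1800 + 3 × 1798 = 7194 frames.
Within the current minute: 14 × 30 + 16 − 2 = 434 (labels ;00/;01 skipped at this minute). Total = 17982 + 7194 + 434 = 25610.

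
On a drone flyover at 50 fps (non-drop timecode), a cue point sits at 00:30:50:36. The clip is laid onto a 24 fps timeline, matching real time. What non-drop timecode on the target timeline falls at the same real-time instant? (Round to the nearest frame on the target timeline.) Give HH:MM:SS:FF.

00:30:50:17

Source frame index: (0×3600 + 30×60 + 50) × 50 + 36 = 92536.
Real time: 92536 / (50) = 46268/25 s.
Target frame: (46268/25) × (24) = 1110432/25 ≈ 44417.280 → 44417.
At 24 labels/s: frame 44417 → 00:30:50:17.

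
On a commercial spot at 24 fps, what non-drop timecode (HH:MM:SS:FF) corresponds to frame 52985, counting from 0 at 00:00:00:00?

00:36:47:17

52985 ÷ 24 = 2207 full seconds, remainder 17 frames.
2207 s = 0 h 36 min 47 s.
Timecode: 00:36:47:17.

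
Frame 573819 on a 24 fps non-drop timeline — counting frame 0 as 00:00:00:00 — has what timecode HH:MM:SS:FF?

06:38:29:03

573819 ÷ 24 = 23909 full seconds, remainder 3 frames.
23909 s = 6 h 38 min 29 s.
Timecode: 06:38:29:03.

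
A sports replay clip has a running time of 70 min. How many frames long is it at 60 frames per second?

70 min = 4200 s.
Frames = 4200 × 60 = 252000.

252000 frames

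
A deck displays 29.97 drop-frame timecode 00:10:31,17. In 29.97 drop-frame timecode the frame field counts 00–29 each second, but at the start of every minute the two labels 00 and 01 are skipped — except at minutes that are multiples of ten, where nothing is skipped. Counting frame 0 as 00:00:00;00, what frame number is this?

18929

As if non-drop at 30 labels/s: (0 × 3600 + 10 × 60 + 31) × 30 + 17 = 18947.
Minute boundaries passed: 10; those not divisible by 10: 10 − 1 = 9; dropped labels = 2 × 9 = 18.
Actual frame index = 18947 − 18 = 18929.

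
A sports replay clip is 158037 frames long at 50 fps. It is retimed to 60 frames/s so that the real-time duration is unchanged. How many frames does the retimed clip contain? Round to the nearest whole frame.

189644 frames

Frames at target rate = 158037 × (60) / (50) = 948222/5 ≈ 189644.400.
Nearest whole frame: 189644.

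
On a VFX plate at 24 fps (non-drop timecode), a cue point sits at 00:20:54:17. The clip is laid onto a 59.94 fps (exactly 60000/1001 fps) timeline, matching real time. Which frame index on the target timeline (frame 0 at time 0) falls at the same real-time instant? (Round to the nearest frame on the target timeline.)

Source frame index: (0×3600 + 20×60 + 54) × 24 + 17 = 30113.
Real time: 30113 / (24) = 30113/24 s.
Target frame: (30113/24) × (60000/1001) = 75282500/1001 ≈ 75207.293 → 75207.

frame 75207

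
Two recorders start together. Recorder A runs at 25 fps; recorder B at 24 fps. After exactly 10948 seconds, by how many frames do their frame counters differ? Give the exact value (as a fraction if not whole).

10948 frames

A emits 25 × 10948 = 273700 frames; B emits 24 × 10948 = 262752.
Difference = 10948 frames; B is behind A.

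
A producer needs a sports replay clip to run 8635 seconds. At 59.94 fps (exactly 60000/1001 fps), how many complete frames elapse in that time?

Frames = 8635 × 60000/1001 = 47100000/91 ≈ 517582.4176.
Complete frames: 517582.

517582 frames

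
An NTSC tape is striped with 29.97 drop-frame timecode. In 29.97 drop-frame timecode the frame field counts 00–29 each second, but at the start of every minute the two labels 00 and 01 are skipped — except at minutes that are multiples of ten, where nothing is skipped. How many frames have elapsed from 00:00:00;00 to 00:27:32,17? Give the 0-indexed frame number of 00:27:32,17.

As if non-drop at 30 labels/s: (0 × 3600 + 27 × 60 + 32) × 30 + 17 = 49577.
Minute boundaries passed: 27; those not divisible by 10: 27 − 2 = 25; dropped labels = 2 × 25 = 50.
Actual frame index = 49577 − 50 = 49527.

49527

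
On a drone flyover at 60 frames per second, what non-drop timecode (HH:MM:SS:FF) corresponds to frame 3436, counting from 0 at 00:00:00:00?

3436 ÷ 60 = 57 full seconds, remainder 16 frames.
57 s = 0 h 0 min 57 s.
Timecode: 00:00:57:16.

00:00:57:16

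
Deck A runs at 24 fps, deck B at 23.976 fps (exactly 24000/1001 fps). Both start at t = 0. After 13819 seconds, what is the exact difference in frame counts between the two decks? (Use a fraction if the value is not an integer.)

25512/77 frames

A emits 24 × 13819 = 331656 frames; B emits 24000/1001 × 13819 = 25512000/77.
Difference = 25512/77 frames (≈ 331.3247); B is behind A.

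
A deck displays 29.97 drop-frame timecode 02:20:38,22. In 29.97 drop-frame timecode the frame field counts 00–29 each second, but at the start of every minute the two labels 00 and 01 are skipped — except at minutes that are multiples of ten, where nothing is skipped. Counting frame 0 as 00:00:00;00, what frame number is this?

Complete 10-minute blocks: 14, each 17982 frames → 251748.
Remaining 0 whole minutes in the current block: 0 frames.
Within the current minute: 38 × 30 + 22 = 1162. Total = 251748 + 0 + 1162 = 252910.

252910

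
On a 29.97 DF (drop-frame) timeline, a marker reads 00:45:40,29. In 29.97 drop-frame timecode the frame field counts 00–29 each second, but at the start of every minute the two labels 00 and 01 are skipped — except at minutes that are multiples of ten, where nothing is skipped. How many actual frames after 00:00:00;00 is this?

82147

Complete 10-minute blocks: 4, each 17982 frames → 71928.
Remaining 5 whole minutes in the current block: 1800 + 4 × 1798 = 8992 frames.
Within the current minute: 40 × 30 + 29 − 2 = 1227 (labels ;00/;01 skipped at this minute). Total = 71928 + 8992 + 1227 = 82147.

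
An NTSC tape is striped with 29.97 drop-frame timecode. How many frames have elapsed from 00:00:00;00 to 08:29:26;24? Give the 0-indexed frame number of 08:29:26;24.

916086

Complete 10-minute blocks: 50, each 17982 frames → 899100.
Remaining 9 whole minutes in the current block: 1800 + 8 × 1798 = 16184 frames.
Within the current minute: 26 × 30 + 24 − 2 = 802 (labels ;00/;01 skipped at this minute). Total = 899100 + 16184 + 802 = 916086.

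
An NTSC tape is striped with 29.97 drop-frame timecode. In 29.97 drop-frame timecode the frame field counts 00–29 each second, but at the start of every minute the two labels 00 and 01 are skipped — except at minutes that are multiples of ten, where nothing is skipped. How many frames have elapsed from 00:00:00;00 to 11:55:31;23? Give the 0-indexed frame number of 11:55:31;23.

1286665

As if non-drop at 30 labels/s: (11 × 3600 + 55 × 60 + 31) × 30 + 23 = 1287953.
Minute boundaries passed: 715; those not divisible by 10: 715 − 71 = 644; dropped labels = 2 × 644 = 1288.
Actual frame index = 1287953 − 1288 = 1286665.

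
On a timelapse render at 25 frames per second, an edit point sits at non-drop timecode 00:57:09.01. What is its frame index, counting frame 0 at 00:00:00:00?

Total seconds to the label: (0 × 3600 + 57 × 60 + 9) = 3429.
Frame index = 3429 × 25 + 1 = 85726.

frame 85726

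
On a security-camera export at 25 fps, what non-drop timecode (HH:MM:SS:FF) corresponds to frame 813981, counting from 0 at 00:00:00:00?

09:02:39:06

813981 ÷ 25 = 32559 full seconds, remainder 6 frames.
32559 s = 9 h 2 min 39 s.
Timecode: 09:02:39:06.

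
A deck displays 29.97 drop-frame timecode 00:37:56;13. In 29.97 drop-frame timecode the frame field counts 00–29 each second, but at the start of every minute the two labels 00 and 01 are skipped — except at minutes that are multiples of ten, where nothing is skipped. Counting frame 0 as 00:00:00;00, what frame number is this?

Complete 10-minute blocks: 3, each 17982 frames → 53946.
Remaining 7 whole minutes in the current block: 1800 + 6 × 1798 = 12588 frames.
Within the current minute: 56 × 30 + 13 − 2 = 1691 (labels ;00/;01 skipped at this minute). Total = 53946 + 12588 + 1691 = 68225.

68225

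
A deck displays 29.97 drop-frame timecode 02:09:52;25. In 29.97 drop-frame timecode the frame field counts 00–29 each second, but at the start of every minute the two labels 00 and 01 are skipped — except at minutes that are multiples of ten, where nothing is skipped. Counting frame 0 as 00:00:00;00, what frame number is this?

233551

Complete 10-minute blocks: 12, each 17982 frames → 215784.
Remaining 9 whole minutes in the current block: 1800 + 8 × 1798 = 16184 frames.
Within the current minute: 52 × 30 + 25 − 2 = 1583 (labels ;00/;01 skipped at this minute). Total = 215784 + 16184 + 1583 = 233551.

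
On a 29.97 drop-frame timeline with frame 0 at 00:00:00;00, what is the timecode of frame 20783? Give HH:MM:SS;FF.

Each 10-minute DF block holds 10 × 60 × 30 − 9 × 2 = 17982 frames. 20783 ÷ 17982 → 1 full block, remainder 2801.
Within the partial block the first minute is 1800 frames and each further minute 1798, so 1 further minute boundary passed. Total skipped labels = 18 × 1 + 2 × 1 = 20.
Non-drop label index = 20783 + 20 = 20803; at 30 labels/s that is 00:11:33:13, i.e. DF 00:11:33;13.

00:11:33;13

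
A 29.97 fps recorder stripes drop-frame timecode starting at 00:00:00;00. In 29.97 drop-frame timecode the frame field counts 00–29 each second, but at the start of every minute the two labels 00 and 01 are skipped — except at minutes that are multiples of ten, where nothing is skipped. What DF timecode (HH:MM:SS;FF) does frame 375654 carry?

03:28:54;10

Ten DF minutes hold 17982 frames, so frame 375654 lies in block 20 (frames 359640–377621) with 16014 frames into that block.
The block's first minute is 1800 frames and the rest 1798 each; 16014 frames reaches minute 8, so 20 × 18 + 8 × 2 = 376 labels have been skipped so far.
Adding those back, label number 375654 + 376 = 376030 at 30 labels/s is 12534 s + 10 f = 3 h 28 min 54 s frame 10, i.e. 03:28:54;10.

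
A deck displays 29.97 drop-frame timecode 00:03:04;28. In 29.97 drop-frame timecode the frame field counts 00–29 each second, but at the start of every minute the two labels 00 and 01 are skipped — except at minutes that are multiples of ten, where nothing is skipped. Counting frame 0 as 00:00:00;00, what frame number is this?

As if non-drop at 30 labels/s: (0 × 3600 + 3 × 60 + 4) × 30 + 28 = 5548.
Minute boundaries passed: 3; those not divisible by 10: 3 − 0 = 3; dropped labels = 2 × 3 = 6.
Actual frame index = 5548 − 6 = 5542.

5542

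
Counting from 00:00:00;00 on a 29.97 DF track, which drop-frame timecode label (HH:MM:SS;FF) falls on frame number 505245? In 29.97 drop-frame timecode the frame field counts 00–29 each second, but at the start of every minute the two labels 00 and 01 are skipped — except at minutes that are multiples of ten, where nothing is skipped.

Ten DF minutes hold 17982 frames, so frame 505245 lies in block 28 (frames 503496–521477) with 1749 frames into that block.
The block's first minute is 1800 frames and the rest 1798 each; 1749 frames reaches minute 0, so 28 × 18 + 0 × 2 = 504 labels have been skipped so far.
Adding those back, label number 505245 + 504 = 505749 at 30 labels/s is 16858 s + 9 f = 4 h 40 min 58 s frame 9, i.e. 04:40:58;09.

04:40:58;09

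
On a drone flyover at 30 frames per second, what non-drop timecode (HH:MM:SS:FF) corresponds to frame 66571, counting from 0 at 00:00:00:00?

00:36:59:01

66571 ÷ 30 = 2219 full seconds, remainder 1 frame.
2219 s = 0 h 36 min 59 s.
Timecode: 00:36:59:01.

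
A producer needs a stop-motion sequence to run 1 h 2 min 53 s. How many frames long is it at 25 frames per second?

1 h 2 min 53 s = 3773 s.
Frames = 3773 × 25 = 94325.

94325 frames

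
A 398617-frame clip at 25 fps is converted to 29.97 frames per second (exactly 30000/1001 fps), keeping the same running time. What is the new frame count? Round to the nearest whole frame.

Frames at target rate = 398617 × (30000/1001) / (25) = 478340400/1001 ≈ 477862.537.
Nearest whole frame: 477863.

477863 frames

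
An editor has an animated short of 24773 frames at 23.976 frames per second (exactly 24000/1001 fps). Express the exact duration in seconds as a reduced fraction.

Running time = 24773 ÷ (24000/1001) = 24773 × 1001/24000 = 24797773/24000 s.

24797773/24000 seconds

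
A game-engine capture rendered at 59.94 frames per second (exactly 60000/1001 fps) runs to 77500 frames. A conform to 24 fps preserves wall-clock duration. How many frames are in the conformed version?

Target frames = source frames × (target rate / source rate) = 77500 × (24)/(60000/1001) = 77500 × 1001/2500 = 31031.

31031 frames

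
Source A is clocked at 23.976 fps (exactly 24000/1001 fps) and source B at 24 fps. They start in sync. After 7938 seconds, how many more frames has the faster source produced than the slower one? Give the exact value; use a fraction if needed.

A emits 24000/1001 × 7938 = 27216000/143 frames; B emits 24 × 7938 = 190512.
Difference = 27216/143 frames (≈ 190.3217); B is ahead of A.

27216/143 frames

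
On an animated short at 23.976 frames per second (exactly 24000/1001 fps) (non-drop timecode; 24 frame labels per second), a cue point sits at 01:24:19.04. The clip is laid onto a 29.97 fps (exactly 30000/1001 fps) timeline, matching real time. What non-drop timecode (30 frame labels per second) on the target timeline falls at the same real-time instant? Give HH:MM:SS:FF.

01:24:19:05

Source frame index: (1×3600 + 24×60 + 19) × 24 + 4 = 121420.
Real time: 121420 / (24000/1001) = 6077071/1200 s.
Target frame: (6077071/1200) × (30000/1001) = 151775.
At 30 labels/s: frame 151775 → 01:24:19:05.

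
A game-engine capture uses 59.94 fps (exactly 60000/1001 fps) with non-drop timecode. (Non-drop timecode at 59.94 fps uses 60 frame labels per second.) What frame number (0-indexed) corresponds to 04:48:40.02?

frame 1039202

Total seconds to the label: (4 × 3600 + 48 × 60 + 40) = 17320.
Frame index = 17320 × 60 + 2 = 1039202.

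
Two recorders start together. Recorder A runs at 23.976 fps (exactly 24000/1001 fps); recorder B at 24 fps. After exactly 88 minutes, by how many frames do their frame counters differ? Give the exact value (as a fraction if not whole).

88 min = 5280 s.
A emits 24000/1001 × 5280 = 11520000/91 frames; B emits 24 × 5280 = 126720.
Difference = 11520/91 frames (≈ 126.5934); B is ahead of A.

11520/91 frames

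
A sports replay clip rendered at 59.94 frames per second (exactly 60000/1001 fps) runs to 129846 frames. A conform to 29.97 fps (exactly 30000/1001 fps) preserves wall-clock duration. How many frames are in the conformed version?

64923 frames

Target frames = source frames × (target rate / source rate) = 129846 × (30000/1001)/(60000/1001) = 129846 × 1/2 = 64923.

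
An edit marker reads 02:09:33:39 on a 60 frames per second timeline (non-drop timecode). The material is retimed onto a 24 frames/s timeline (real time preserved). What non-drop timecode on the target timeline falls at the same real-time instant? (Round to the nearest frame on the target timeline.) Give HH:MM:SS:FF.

02:09:33:16

Source frame index: (2×3600 + 9×60 + 33) × 60 + 39 = 466419.
Real time: 466419 / (60) = 155473/20 s.
Target frame: (155473/20) × (24) = 932838/5 ≈ 186567.600 → 186568.
At 24 labels/s: frame 186568 → 02:09:33:16.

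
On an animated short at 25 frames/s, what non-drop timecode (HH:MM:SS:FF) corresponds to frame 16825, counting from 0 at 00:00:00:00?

00:11:13:00

16825 ÷ 25 = 673 full seconds, remainder 0 frames.
673 s = 0 h 11 min 13 s.
Timecode: 00:11:13:00.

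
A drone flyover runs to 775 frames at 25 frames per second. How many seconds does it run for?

Running time = 775 / (25) = 31 s.

31 seconds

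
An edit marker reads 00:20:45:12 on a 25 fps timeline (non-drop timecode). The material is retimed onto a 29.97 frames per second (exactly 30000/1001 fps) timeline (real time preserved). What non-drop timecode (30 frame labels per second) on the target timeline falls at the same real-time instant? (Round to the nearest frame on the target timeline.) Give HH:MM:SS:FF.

00:20:44:07

Source frame index: (0×3600 + 20×60 + 45) × 25 + 12 = 31137.
Real time: 31137 / (25) = 31137/25 s.
Target frame: (31137/25) × (30000/1001) = 37364400/1001 ≈ 37327.073 → 37327.
At 30 labels/s: frame 37327 → 00:20:44:07.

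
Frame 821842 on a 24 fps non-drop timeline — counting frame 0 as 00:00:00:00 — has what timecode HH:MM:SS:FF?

821842 ÷ 24 = 34243 full seconds, remainder 10 frames.
34243 s = 9 h 30 min 43 s.
Timecode: 09:30:43:10.

09:30:43:10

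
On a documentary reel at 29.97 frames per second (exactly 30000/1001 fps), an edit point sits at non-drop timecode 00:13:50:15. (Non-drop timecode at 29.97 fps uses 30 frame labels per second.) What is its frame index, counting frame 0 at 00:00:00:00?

Total seconds to the label: (0 × 3600 + 13 × 60 + 50) = 830.
Frame index = 830 × 30 + 15 = 24915.

24915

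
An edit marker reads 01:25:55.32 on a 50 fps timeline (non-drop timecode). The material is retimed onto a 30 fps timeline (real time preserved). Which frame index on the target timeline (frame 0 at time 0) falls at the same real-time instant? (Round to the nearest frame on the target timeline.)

Source frame index: (1×3600 + 25×60 + 55) × 50 + 32 = 257782.
Real time: 257782 / (50) = 128891/25 s.
Target frame: (128891/25) × (30) = 773346/5 ≈ 154669.200 → 154669.

frame 154669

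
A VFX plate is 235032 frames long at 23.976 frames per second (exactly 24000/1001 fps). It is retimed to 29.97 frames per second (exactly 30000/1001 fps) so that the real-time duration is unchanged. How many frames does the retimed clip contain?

293790 frames

Target frames = source frames × (target rate / source rate) = 235032 × (30000/1001)/(24000/1001) = 235032 × 5/4 = 293790.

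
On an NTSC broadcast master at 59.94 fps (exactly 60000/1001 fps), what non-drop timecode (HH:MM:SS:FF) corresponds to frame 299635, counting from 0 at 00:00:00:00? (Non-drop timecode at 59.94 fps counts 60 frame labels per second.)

299635 ÷ 60 = 4993 full seconds, remainder 55 frames.
4993 s = 1 h 23 min 13 s.
Timecode: 01:23:13:55.

01:23:13:55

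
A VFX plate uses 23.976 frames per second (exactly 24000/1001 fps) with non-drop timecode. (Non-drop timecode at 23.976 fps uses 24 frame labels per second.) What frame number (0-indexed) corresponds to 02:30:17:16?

Total seconds to the label: (2 × 3600 + 30 × 60 + 17) = 9017.
Frame index = 9017 × 24 + 16 = 216424.

frame 216424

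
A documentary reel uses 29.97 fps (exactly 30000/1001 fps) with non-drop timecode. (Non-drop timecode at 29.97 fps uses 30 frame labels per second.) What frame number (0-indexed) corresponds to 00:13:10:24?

Total seconds to the label: (0 × 3600 + 13 × 60 + 10) = 790.
Frame index = 790 × 30 + 24 = 23724.

23724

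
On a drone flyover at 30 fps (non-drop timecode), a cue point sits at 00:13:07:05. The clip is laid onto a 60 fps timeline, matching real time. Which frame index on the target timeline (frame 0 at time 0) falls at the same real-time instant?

Source frame index: (0×3600 + 13×60 + 7) × 30 + 5 = 23615.
Real time: 23615 / (30) = 4723/6 s.
Target frame: (4723/6) × (60) = 47230.

frame 47230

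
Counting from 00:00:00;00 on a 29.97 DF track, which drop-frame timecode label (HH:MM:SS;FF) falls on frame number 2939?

00:01:38;01

Ten DF minutes hold 17982 frames, so frame 2939 lies in block 0 (frames 0–17981) with 2939 frames into that block.
The block's first minute is 1800 frames and the rest 1798 each; 2939 frames reaches minute 1, so 0 × 18 + 1 × 2 = 2 labels have been skipped so far.
Adding those back, label number 2939 + 2 = 2941 at 30 labels/s is 98 s + 1 f = 0 h 1 min 38 s frame 1, i.e. 00:01:38;01.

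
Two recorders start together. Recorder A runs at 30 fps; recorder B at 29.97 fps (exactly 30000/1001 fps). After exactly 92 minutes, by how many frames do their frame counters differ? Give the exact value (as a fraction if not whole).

92 min = 5520 s.
A emits 30 × 5520 = 165600 frames; B emits 30000/1001 × 5520 = 165600000/1001.
Difference = 165600/1001 frames (≈ 165.4346); B is behind A.

165600/1001 frames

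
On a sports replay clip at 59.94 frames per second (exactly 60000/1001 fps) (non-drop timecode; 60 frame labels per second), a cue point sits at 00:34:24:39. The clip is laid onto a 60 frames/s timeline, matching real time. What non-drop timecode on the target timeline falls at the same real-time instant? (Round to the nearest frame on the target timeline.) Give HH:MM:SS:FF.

00:34:26:43

Source frame index: (0×3600 + 34×60 + 24) × 60 + 39 = 123879.
Real time: 123879 / (60000/1001) = 41334293/20000 s.
Target frame: (41334293/20000) × (60) = 124002879/1000 ≈ 124002.879 → 124003.
At 60 labels/s: frame 124003 → 00:34:26:43.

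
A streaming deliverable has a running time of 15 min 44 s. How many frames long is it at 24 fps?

22656 frames

15 min 44 s = 944 s.
Frames = 944 × 24 = 22656.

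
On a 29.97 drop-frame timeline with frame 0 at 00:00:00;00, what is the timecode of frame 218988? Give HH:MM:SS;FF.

Ten DF minutes hold 17982 frames, so frame 218988 lies in block 12 (frames 215784–233765) with 3204 frames into that block.
The block's first minute is 1800 frames and the rest 1798 each; 3204 frames reaches minute 1, so 12 × 18 + 1 × 2 = 218 labels have been skipped so far.
Adding those back, label number 218988 + 218 = 219206 at 30 labels/s is 7306 s + 26 f = 2 h 1 min 46 s frame 26, i.e. 02:01:46;26.

02:01:46;26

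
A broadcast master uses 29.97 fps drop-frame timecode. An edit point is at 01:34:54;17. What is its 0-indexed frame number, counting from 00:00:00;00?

Complete 10-minute blocks: 9, each 17982 frames → 161838.
Remaining 4 whole minutes in the current block: 1800 + 3 × 1798 = 7194 frames.
Within the current minute: 54 × 30 + 17 − 2 = 1635 (labels ;00/;01 skipped at this minute). Total = 161838 + 7194 + 1635 = 170667.

170667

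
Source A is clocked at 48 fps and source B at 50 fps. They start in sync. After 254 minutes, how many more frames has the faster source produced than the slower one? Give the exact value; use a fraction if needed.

254 min = 15240 s.
A emits 48 × 15240 = 731520 frames; B emits 50 × 15240 = 762000.
Difference = 30480 frames; B is ahead of A.

30480 frames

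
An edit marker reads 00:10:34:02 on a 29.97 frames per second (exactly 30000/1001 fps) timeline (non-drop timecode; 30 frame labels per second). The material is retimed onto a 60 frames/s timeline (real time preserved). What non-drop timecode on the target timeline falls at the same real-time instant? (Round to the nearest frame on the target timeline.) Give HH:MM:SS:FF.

00:10:34:42

Source frame index: (0×3600 + 10×60 + 34) × 30 + 2 = 19022.
Real time: 19022 / (30000/1001) = 9520511/15000 s.
Target frame: (9520511/15000) × (60) = 9520511/250 ≈ 38082.044 → 38082.
At 60 labels/s: frame 38082 → 00:10:34:42.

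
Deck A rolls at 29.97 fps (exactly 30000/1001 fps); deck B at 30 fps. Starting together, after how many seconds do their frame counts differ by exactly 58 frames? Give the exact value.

29029/15 seconds

The gap grows by |30 − 30000/1001| = 30/1001 frames per second.
Time for a 58-frame gap: 58 ÷ (30/1001) = 29029/15 s.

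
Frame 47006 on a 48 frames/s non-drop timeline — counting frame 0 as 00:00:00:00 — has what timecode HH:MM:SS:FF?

47006 ÷ 48 = 979 full seconds, remainder 14 frames.
979 s = 0 h 16 min 19 s.
Timecode: 00:16:19:14.

00:16:19:14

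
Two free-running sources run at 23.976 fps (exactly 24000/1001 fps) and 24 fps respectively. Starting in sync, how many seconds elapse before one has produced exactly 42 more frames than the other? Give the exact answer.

The gap grows by |24 − 24000/1001| = 24/1001 frames per second.
Time for a 42-frame gap: 42 ÷ (24/1001) = 1751.75 s.

1751.75 seconds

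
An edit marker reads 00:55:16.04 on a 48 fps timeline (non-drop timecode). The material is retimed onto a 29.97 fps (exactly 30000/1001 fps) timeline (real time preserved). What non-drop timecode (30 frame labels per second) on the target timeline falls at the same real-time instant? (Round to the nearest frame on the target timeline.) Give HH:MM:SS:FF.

Source frame index: (0×3600 + 55×60 + 16) × 48 + 4 = 159172.
Real time: 159172 / (48) = 39793/12 s.
Target frame: (39793/12) × (30000/1001) = 7652500/77 ≈ 99383.117 → 99383.
At 30 labels/s: frame 99383 → 00:55:12:23.

00:55:12:23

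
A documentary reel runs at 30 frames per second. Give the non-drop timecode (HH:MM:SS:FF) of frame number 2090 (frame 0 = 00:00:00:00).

00:01:09:20

2090 ÷ 30 = 69 full seconds, remainder 20 frames.
69 s = 0 h 1 min 9 s.
Timecode: 00:01:09:20.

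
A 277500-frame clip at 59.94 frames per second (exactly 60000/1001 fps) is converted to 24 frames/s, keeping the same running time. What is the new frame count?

Target frames = source frames × (target rate / source rate) = 277500 × (24)/(60000/1001) = 277500 × 1001/2500 = 111111.

111111 frames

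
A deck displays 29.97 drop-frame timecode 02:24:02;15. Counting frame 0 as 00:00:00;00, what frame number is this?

259015

Complete 10-minute blocks: 14, each 17982 frames → 251748.
Remaining 4 whole minutes in the current block: 1800 + 3 × 1798 = 7194 frames.
Within the current minute: 2 × 30 + 15 − 2 = 73 (labels ;00/;01 skipped at this minute). Total = 251748 + 7194 + 73 = 259015.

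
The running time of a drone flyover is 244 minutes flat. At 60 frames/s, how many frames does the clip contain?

878400 frames

244 min = 14640 s.
Frames = 14640 × 60 = 878400.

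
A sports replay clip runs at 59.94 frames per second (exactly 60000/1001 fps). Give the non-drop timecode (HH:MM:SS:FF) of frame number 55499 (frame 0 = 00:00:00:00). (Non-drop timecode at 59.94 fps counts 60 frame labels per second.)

00:15:24:59

55499 ÷ 60 = 924 full seconds, remainder 59 frames.
924 s = 0 h 15 min 24 s.
Timecode: 00:15:24:59.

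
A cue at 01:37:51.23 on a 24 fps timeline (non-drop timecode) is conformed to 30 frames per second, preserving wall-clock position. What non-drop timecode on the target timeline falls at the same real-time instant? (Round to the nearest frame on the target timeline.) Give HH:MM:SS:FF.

01:37:51:29

Source frame index: (1×3600 + 37×60 + 51) × 24 + 23 = 140927.
Real time: 140927 / (24) = 140927/24 s.
Target frame: (140927/24) × (30) = 704635/4 ≈ 176158.750 → 176159.
At 30 labels/s: frame 176159 → 01:37:51:29.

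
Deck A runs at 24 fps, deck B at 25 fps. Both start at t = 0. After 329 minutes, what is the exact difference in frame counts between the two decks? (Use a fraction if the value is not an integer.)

329 min = 19740 s.
A emits 24 × 19740 = 473760 frames; B emits 25 × 19740 = 493500.
Difference = 19740 frames; B is ahead of A.

19740 frames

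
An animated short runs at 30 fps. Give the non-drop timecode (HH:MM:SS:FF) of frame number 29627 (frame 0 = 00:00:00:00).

00:16:27:17

29627 ÷ 30 = 987 full seconds, remainder 17 frames.
987 s = 0 h 16 min 27 s.
Timecode: 00:16:27:17.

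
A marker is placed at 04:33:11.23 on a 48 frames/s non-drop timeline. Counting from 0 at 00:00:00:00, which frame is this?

frame 786791

Total seconds to the label: (4 × 3600 + 33 × 60 + 11) = 16391.
Frame index = 16391 × 48 + 23 = 786791.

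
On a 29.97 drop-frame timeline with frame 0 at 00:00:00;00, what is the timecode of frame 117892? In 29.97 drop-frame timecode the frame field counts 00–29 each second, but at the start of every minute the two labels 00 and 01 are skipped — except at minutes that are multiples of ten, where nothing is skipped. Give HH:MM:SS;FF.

01:05:33;20

Ten DF minutes hold 17982 frames, so frame 117892 lies in block 6 (frames 107892–125873) with 10000 frames into that block.
The block's first minute is 1800 frames and the rest 1798 each; 10000 frames reaches minute 5, so 6 × 18 + 5 × 2 = 118 labels have been skipped so far.
Adding those back, label number 117892 + 118 = 118010 at 30 labels/s is 3933 s + 20 f = 1 h 5 min 33 s frame 20, i.e. 01:05:33;20.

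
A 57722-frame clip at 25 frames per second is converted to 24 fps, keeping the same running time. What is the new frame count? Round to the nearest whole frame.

55413 frames

Frames at target rate = 57722 × (24) / (25) = 1385328/25 ≈ 55413.120.
Nearest whole frame: 55413.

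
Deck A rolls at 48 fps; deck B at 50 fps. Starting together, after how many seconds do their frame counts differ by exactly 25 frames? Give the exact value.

The gap grows by |50 − 48| = 2 frames per second.
Time for a 25-frame gap: 25 ÷ (2) = 12.5 s.

12.5 seconds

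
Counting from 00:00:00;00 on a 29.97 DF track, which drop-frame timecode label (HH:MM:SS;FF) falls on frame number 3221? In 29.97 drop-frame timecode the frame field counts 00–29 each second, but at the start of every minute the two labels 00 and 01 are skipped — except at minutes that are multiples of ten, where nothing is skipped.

00:01:47;13

Ten DF minutes hold 17982 frames, so frame 3221 lies in block 0 (frames 0–17981) with 3221 frames into that block.
The block's first minute is 1800 frames and the rest 1798 each; 3221 frames reaches minute 1, so 0 × 18 + 1 × 2 = 2 labels have been skipped so far.
Adding those back, label number 3221 + 2 = 3223 at 30 labels/s is 107 s + 13 f = 0 h 1 min 47 s frame 13, i.e. 00:01:47;13.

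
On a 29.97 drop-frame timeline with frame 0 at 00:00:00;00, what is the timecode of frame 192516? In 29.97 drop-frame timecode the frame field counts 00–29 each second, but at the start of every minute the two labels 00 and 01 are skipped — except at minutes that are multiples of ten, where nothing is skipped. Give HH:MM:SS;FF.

01:47:03;20

Ten DF minutes hold 17982 frames, so frame 192516 lies in block 10 (frames 179820–197801) with 12696 frames into that block.
The block's first minute is 1800 frames and the rest 1798 each; 12696 frames reaches minute 7, so 10 × 18 + 7 × 2 = 194 labels have been skipped so far.
Adding those back, label number 192516 + 194 = 192710 at 30 labels/s is 6423 s + 20 f = 1 h 47 min 3 s frame 20, i.e. 01:47:03;20.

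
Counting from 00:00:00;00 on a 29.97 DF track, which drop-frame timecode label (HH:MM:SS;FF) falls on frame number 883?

00:00:29;13

Each 10-minute DF block holds 10 × 60 × 30 − 9 × 2 = 17982 frames. 883 ÷ 17982 → 0 full blocks, remainder 883.
Within the partial block the first minute is 1800 frames and each further minute 1798, so 0 further minute boundaries passed. Total skipped labels = 18 × 0 + 2 × 0 = 0.
Non-drop label index = 883 + 0 = 883; at 30 labels/s that is 00:00:29:13, i.e. DF 00:00:29;13.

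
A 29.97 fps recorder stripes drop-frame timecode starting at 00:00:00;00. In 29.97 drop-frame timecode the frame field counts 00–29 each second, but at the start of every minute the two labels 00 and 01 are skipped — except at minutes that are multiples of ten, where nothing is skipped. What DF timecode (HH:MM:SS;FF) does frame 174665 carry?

01:37:08;01

Each 10-minute DF block holds 10 × 60 × 30 − 9 × 2 = 17982 frames. 174665 ÷ 17982 → 9 full blocks, remainder 12827.
Within the partial block the first minute is 1800 frames and each further minute 1798, so 7 further minute boundaries passed. Total skipped labels = 18 × 9 + 2 × 7 = 176.
Non-drop label index = 174665 + 176 = 174841; at 30 labels/s that is 01:37:08:01, i.e. DF 01:37:08;01.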